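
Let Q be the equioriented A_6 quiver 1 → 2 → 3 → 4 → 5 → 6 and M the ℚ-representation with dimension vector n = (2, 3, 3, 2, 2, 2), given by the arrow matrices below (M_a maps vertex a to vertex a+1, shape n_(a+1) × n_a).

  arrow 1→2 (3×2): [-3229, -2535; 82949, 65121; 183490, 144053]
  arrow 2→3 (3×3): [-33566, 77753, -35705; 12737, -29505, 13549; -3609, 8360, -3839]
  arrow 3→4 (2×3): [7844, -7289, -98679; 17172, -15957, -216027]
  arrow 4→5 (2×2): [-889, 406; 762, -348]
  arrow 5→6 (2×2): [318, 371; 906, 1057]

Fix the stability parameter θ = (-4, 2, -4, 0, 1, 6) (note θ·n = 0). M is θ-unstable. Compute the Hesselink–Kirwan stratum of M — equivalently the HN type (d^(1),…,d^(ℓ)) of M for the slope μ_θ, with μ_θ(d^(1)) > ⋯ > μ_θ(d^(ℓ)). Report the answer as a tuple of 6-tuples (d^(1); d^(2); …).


Interval decomposition of M: I[1,3], I[1,5], I[2,3], I[4,4], I[5,6], I[6,6].
HN type (ℓ=5): μ^(1)=6; μ^(2)=1; μ^(3)=0; μ^(4)=-1; μ^(5)=-4

((0, 0, 0, 0, 0, 2); (0, 0, 0, 0, 2, 0); (0, 0, 0, 2, 0, 0); (0, 3, 3, 0, 0, 0); (2, 0, 0, 0, 0, 0))


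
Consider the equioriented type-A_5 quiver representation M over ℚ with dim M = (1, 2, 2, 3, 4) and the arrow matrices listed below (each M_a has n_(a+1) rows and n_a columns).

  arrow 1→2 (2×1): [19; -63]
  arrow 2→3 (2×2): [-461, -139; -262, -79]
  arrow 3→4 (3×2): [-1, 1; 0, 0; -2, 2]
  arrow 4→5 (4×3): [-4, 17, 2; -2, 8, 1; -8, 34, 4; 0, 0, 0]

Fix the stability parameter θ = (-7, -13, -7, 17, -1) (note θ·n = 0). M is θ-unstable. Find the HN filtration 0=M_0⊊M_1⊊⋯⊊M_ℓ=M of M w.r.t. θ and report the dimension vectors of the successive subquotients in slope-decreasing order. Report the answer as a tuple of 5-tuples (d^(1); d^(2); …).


Via rank(M_{q-1}∘⋯∘M_p): M ≅ I[1,4], I[2,3], I[4,5]^2, I[5,5]^2.
μ_θ-semistable layers: μ^(1)=17; μ^(2)=8; μ^(3)=-1; μ^(4)=-7; μ^(5)=-10; μ^(6)=-13

((0, 0, 0, 1, 0); (0, 0, 0, 2, 2); (0, 0, 0, 0, 2); (0, 0, 2, 0, 0); (1, 1, 0, 0, 0); (0, 1, 0, 0, 0))


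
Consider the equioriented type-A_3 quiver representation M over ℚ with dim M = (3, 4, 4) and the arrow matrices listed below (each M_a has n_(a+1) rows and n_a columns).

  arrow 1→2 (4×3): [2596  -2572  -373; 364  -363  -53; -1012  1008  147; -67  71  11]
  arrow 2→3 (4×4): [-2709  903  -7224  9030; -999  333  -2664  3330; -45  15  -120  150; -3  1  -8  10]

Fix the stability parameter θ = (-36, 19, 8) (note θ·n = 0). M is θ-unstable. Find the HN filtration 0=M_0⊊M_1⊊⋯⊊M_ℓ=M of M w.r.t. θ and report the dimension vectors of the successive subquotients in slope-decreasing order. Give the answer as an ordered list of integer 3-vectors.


Interval decomposition of M: I[1,2]^2, I[1,3], I[2,2], I[3,3]^3.
HN type (ℓ=4): μ^(1)=19; μ^(2)=27/2; μ^(3)=8; μ^(4)=-36

((0, 3, 0); (0, 1, 1); (0, 0, 3); (3, 0, 0))


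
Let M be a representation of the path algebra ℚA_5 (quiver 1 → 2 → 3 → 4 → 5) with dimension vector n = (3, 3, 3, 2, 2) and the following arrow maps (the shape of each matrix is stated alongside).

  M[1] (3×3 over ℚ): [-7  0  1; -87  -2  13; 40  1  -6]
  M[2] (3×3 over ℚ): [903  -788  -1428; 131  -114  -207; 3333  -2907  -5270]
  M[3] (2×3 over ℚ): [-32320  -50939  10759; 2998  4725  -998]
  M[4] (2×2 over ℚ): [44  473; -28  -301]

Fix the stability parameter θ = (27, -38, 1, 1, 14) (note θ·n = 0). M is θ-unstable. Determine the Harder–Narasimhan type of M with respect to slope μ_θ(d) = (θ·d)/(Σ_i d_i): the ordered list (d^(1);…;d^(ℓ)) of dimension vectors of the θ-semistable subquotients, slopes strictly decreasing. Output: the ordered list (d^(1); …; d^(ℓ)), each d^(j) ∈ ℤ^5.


Interval decomposition of M: I[1,1], I[1,4], I[1,5], I[2,3], I[5,5].
HN type (ℓ=5): μ^(1)=27; μ^(2)=14; μ^(3)=1; μ^(4)=-11/2; μ^(5)=-38

((1, 0, 0, 0, 0); (0, 0, 0, 0, 2); (0, 0, 3, 2, 0); (2, 2, 0, 0, 0); (0, 1, 0, 0, 0))


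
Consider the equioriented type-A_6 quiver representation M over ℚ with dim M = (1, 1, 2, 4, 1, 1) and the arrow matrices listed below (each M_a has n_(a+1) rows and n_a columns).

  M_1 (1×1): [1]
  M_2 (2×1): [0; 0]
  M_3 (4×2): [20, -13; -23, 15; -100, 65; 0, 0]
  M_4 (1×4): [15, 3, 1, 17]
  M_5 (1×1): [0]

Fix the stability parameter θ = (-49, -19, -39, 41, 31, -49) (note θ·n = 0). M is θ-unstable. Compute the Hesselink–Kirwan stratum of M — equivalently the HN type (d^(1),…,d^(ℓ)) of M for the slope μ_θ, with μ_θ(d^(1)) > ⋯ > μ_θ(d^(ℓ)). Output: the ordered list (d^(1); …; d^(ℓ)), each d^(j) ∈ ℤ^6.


Via rank(M_{q-1}∘⋯∘M_p): M ≅ I[1,2], I[3,4], I[3,5], I[4,4]^2, I[6,6].
μ_θ-semistable layers: μ^(1)=41; μ^(2)=36; μ^(3)=-19; μ^(4)=-39; μ^(5)=-49

((0, 0, 0, 3, 0, 0); (0, 0, 0, 1, 1, 0); (0, 1, 0, 0, 0, 0); (0, 0, 2, 0, 0, 0); (1, 0, 0, 0, 0, 1))


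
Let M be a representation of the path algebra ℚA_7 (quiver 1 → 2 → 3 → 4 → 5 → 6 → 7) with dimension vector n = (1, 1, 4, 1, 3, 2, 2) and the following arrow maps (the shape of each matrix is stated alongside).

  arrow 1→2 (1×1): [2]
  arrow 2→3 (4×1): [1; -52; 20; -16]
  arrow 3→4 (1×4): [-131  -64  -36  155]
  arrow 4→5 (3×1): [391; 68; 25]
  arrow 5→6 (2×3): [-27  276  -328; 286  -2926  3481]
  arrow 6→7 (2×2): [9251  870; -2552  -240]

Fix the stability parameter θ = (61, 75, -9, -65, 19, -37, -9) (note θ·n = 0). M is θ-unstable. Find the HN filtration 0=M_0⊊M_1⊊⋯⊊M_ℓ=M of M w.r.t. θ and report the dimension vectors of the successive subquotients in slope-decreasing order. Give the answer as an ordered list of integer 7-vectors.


Via rank(M_{q-1}∘⋯∘M_p): M ≅ I[1,7], I[3,3]^3, I[5,5], I[5,6], I[7,7].
μ_θ-semistable layers: μ^(1)=19; μ^(2)=5; μ^(3)=-9

((0, 0, 0, 0, 1, 0, 0); (1, 1, 1, 1, 1, 1, 1); (0, 0, 3, 0, 1, 1, 1))


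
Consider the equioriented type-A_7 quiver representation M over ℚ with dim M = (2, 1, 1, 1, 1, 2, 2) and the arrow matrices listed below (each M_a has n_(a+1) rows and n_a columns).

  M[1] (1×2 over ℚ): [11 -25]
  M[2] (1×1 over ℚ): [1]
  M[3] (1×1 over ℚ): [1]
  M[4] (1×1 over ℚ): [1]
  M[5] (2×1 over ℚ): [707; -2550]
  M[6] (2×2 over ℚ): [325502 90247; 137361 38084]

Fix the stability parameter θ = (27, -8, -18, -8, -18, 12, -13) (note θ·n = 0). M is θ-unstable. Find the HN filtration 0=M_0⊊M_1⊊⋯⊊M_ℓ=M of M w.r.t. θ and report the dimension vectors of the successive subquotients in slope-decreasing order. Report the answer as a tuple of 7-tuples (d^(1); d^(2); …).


Barcode: M ≅ I[1,1], I[1,7], I[6,7]. HN layers by μ_θ (3 steps, strictly decreasing):
  μ^(1)=27; μ^(2)=-1/2; μ^(3)=-5

((1, 0, 0, 0, 0, 0, 0); (0, 0, 0, 0, 0, 2, 2); (1, 1, 1, 1, 1, 0, 0))


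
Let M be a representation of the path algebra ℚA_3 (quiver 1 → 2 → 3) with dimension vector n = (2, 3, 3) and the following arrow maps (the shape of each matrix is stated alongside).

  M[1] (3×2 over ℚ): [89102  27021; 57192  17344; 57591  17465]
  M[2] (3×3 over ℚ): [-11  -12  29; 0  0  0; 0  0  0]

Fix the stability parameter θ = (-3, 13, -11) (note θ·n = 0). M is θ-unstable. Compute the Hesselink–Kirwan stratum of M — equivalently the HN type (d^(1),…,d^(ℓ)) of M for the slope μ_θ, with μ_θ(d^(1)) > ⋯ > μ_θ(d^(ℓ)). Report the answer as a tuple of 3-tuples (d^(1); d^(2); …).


Interval decomposition of M: I[1,2], I[1,3], I[2,2], I[3,3]^2.
HN type (ℓ=4): μ^(1)=13; μ^(2)=1; μ^(3)=-3; μ^(4)=-11

((0, 2, 0); (0, 1, 1); (2, 0, 0); (0, 0, 2))


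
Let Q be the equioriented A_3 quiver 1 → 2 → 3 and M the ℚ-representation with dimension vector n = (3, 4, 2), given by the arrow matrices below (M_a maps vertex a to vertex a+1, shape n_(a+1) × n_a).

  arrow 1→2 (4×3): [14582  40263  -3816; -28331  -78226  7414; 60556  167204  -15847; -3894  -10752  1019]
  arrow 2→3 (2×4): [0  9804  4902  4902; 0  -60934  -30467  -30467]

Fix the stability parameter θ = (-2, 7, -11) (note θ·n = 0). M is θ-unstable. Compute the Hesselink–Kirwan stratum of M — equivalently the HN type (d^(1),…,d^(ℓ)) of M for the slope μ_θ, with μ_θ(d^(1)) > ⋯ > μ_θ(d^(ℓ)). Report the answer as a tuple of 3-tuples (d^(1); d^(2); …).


Barcode: M ≅ I[1,2]^3, I[2,3], I[3,3]. HN layers by μ_θ (3 steps, strictly decreasing):
  μ^(1)=7; μ^(2)=-2; μ^(3)=-11

((0, 3, 0); (3, 1, 1); (0, 0, 1))


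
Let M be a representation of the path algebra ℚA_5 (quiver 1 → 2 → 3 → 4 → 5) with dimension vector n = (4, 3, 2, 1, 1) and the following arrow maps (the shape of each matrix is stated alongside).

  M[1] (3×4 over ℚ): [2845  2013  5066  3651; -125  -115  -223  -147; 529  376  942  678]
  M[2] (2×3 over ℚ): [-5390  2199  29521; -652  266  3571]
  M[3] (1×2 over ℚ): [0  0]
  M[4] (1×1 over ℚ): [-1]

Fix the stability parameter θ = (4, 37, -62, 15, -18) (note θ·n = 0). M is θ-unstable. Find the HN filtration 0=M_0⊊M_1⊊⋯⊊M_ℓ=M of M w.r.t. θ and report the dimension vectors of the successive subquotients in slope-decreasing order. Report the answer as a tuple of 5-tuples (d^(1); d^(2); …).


Interval decomposition of M: I[1,1], I[1,2], I[1,3]^2, I[4,5].
HN type (ℓ=4): μ^(1)=37; μ^(2)=4; μ^(3)=-3/2; μ^(4)=-7

((0, 1, 0, 0, 0); (2, 0, 0, 0, 0); (0, 0, 0, 1, 1); (2, 2, 2, 0, 0))


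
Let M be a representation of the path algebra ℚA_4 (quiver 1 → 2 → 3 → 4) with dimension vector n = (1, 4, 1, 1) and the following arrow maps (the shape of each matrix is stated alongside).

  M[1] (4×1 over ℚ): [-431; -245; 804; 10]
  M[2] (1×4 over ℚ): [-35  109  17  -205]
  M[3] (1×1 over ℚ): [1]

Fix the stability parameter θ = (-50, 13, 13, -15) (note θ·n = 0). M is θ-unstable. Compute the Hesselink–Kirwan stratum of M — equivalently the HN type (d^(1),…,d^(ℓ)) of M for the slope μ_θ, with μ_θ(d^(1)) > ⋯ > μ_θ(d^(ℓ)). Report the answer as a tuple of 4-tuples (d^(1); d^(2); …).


Barcode: M ≅ I[1,4], I[2,2]^3. HN layers by μ_θ (3 steps, strictly decreasing):
  μ^(1)=13; μ^(2)=11/3; μ^(3)=-50

((0, 3, 0, 0); (0, 1, 1, 1); (1, 0, 0, 0))


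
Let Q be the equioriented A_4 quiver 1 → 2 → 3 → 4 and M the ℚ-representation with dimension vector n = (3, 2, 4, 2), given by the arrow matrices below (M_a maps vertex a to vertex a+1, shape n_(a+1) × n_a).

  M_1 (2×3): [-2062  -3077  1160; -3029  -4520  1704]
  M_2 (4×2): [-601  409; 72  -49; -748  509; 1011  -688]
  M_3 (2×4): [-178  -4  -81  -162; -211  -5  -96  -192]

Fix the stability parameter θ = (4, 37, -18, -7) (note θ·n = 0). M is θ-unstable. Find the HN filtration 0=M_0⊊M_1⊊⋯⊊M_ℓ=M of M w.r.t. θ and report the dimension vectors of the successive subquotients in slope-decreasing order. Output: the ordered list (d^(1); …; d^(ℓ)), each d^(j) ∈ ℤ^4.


Barcode: M ≅ I[1,1], I[1,4]^2, I[3,3]^2. HN layers by μ_θ (2 steps, strictly decreasing):
  μ^(1)=4; μ^(2)=-18

((3, 2, 2, 2); (0, 0, 2, 0))


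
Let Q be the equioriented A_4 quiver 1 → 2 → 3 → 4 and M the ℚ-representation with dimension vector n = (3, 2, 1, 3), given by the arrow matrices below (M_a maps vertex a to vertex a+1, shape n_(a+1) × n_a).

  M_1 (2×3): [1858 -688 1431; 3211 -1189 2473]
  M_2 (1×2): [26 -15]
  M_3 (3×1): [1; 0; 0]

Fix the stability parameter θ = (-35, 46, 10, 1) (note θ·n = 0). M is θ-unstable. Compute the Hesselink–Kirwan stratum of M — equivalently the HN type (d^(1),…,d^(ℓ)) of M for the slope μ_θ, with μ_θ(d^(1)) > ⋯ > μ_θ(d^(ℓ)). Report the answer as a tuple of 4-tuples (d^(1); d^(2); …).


Barcode: M ≅ I[1,1], I[1,2], I[1,4], I[4,4]^2. HN layers by μ_θ (4 steps, strictly decreasing):
  μ^(1)=46; μ^(2)=19; μ^(3)=1; μ^(4)=-35

((0, 1, 0, 0); (0, 1, 1, 1); (0, 0, 0, 2); (3, 0, 0, 0))


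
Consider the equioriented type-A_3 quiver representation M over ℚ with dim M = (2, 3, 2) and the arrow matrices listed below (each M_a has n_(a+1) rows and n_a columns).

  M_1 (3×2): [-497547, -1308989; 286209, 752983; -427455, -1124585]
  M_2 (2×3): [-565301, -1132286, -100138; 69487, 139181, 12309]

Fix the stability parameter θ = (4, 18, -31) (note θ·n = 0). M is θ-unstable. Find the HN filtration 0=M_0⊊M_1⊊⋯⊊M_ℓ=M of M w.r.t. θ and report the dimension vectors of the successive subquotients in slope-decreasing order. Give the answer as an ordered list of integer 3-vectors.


Barcode: M ≅ I[1,1], I[1,3], I[2,2], I[2,3]. HN layers by μ_θ (4 steps, strictly decreasing):
  μ^(1)=18; μ^(2)=4; μ^(3)=-3; μ^(4)=-13/2

((0, 1, 0); (1, 0, 0); (1, 1, 1); (0, 1, 1))


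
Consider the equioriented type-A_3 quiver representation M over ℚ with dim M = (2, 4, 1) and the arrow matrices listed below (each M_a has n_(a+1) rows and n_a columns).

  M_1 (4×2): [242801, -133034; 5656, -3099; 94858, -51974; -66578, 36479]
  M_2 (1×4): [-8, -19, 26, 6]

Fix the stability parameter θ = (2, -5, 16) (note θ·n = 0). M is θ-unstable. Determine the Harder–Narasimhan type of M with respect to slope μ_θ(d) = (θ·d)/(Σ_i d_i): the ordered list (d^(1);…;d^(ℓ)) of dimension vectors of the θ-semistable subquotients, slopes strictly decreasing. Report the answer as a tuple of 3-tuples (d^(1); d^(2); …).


Interval decomposition of M: I[1,2], I[1,3], I[2,2]^2.
HN type (ℓ=3): μ^(1)=16; μ^(2)=-3/2; μ^(3)=-5

((0, 0, 1); (2, 2, 0); (0, 2, 0))


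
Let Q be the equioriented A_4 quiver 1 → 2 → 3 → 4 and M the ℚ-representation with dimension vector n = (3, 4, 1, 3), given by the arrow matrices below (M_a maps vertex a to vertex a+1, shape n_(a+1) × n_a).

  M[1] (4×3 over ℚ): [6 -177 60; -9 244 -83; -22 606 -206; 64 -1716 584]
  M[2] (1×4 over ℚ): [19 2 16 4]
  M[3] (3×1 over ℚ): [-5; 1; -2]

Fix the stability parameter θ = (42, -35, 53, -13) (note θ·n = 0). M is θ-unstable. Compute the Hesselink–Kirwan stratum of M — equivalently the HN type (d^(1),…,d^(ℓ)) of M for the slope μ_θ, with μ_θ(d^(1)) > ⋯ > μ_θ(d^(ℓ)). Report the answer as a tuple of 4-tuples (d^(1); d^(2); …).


Via rank(M_{q-1}∘⋯∘M_p): M ≅ I[1,1], I[1,2], I[1,4], I[2,2]^2, I[4,4]^2.
μ_θ-semistable layers: μ^(1)=42; μ^(2)=20; μ^(3)=7/2; μ^(4)=-13; μ^(5)=-35

((1, 0, 0, 0); (0, 0, 1, 1); (2, 2, 0, 0); (0, 0, 0, 2); (0, 2, 0, 0))


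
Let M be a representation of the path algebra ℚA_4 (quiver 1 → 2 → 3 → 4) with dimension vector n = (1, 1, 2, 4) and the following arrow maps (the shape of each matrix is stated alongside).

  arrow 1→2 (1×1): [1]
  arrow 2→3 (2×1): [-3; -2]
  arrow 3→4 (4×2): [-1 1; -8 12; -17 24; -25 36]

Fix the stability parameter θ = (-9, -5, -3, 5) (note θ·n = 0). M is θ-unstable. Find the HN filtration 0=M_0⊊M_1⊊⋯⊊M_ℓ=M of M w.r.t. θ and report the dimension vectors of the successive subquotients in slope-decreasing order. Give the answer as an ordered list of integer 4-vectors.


Interval decomposition of M: I[1,4], I[3,4], I[4,4]^2.
HN type (ℓ=4): μ^(1)=5; μ^(2)=-3; μ^(3)=-5; μ^(4)=-9

((0, 0, 0, 4); (0, 0, 2, 0); (0, 1, 0, 0); (1, 0, 0, 0))


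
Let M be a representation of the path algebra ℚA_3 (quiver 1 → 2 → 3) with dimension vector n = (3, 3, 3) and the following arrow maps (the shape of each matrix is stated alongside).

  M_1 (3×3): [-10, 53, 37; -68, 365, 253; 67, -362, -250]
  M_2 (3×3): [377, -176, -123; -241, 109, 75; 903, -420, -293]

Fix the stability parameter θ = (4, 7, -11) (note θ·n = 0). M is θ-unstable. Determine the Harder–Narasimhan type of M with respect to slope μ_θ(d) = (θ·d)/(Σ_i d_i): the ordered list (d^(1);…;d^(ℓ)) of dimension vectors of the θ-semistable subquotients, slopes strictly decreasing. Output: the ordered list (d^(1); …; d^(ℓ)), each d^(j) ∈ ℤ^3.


Via rank(M_{q-1}∘⋯∘M_p): M ≅ I[1,1], I[1,3]^2, I[2,2], I[3,3].
μ_θ-semistable layers: μ^(1)=7; μ^(2)=4; μ^(3)=0; μ^(4)=-11

((0, 1, 0); (1, 0, 0); (2, 2, 2); (0, 0, 1))


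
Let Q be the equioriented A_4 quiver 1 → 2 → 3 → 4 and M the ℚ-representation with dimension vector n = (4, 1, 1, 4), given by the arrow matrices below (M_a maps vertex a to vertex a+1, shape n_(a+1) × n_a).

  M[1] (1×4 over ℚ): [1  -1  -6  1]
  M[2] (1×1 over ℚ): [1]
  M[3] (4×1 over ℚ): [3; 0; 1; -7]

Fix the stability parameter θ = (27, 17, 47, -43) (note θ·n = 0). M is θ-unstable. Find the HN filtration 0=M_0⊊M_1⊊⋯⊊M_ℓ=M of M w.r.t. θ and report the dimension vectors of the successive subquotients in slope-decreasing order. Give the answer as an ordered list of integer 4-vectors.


Barcode: M ≅ I[1,1]^3, I[1,4], I[4,4]^3. HN layers by μ_θ (3 steps, strictly decreasing):
  μ^(1)=27; μ^(2)=12; μ^(3)=-43

((3, 0, 0, 0); (1, 1, 1, 1); (0, 0, 0, 3))


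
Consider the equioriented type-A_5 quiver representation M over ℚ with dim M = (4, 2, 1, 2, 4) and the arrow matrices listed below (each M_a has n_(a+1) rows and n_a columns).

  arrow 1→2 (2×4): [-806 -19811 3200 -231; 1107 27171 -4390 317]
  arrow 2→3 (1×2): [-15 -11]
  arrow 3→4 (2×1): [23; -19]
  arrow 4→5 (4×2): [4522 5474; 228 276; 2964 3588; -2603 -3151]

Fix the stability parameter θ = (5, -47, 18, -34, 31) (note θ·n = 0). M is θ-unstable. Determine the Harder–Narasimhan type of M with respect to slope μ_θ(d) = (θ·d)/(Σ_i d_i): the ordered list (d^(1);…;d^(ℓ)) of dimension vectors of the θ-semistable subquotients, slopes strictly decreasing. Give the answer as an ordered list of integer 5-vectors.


Via rank(M_{q-1}∘⋯∘M_p): M ≅ I[1,1]^2, I[1,2], I[1,4], I[4,5], I[5,5]^3.
μ_θ-semistable layers: μ^(1)=31; μ^(2)=5; μ^(3)=-8; μ^(4)=-21; μ^(5)=-34

((0, 0, 0, 0, 4); (2, 0, 0, 0, 0); (0, 0, 1, 1, 0); (2, 2, 0, 0, 0); (0, 0, 0, 1, 0))


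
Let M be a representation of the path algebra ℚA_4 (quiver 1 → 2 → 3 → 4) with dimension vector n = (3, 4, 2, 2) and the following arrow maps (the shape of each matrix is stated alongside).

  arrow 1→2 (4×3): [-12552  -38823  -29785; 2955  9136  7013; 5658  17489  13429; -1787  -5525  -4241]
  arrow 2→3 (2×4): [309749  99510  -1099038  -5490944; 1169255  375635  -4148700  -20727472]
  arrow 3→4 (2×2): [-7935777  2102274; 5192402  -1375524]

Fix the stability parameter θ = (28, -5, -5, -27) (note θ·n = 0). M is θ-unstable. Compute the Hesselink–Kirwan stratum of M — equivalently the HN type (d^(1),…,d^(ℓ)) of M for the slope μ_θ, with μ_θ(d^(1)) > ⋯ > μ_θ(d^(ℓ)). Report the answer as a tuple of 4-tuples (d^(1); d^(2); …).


Barcode: M ≅ I[1,2], I[1,3], I[1,4], I[2,2], I[4,4]. HN layers by μ_θ (5 steps, strictly decreasing):
  μ^(1)=23/2; μ^(2)=6; μ^(3)=-9/4; μ^(4)=-5; μ^(5)=-27

((1, 1, 0, 0); (1, 1, 1, 0); (1, 1, 1, 1); (0, 1, 0, 0); (0, 0, 0, 1))


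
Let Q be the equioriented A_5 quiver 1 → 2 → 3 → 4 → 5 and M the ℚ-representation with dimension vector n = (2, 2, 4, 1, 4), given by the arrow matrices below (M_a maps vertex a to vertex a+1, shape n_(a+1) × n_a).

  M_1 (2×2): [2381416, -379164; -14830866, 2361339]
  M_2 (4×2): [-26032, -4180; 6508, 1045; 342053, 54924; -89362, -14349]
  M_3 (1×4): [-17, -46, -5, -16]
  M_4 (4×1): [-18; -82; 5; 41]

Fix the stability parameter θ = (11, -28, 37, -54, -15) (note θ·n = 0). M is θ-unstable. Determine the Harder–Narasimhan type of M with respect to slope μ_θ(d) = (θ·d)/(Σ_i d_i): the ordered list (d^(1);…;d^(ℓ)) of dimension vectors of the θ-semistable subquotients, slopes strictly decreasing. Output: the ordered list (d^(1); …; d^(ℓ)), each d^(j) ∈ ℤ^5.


Via rank(M_{q-1}∘⋯∘M_p): M ≅ I[1,1], I[1,5], I[2,3], I[3,3]^2, I[5,5]^3.
μ_θ-semistable layers: μ^(1)=37; μ^(2)=11; μ^(3)=-49/5; μ^(4)=-15; μ^(5)=-28

((0, 0, 3, 0, 0); (1, 0, 0, 0, 0); (1, 1, 1, 1, 1); (0, 0, 0, 0, 3); (0, 1, 0, 0, 0))


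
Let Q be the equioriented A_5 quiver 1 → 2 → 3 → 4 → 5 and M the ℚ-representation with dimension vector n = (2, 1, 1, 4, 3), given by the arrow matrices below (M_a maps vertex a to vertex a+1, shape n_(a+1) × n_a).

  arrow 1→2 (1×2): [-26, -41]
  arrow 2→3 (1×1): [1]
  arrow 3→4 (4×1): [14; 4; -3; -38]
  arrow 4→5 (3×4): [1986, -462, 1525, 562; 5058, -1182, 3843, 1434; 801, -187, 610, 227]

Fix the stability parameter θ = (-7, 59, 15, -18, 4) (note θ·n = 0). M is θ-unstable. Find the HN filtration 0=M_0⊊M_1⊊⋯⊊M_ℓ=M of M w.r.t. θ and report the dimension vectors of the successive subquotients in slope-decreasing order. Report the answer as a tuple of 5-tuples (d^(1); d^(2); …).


Barcode: M ≅ I[1,1], I[1,5], I[4,4]^2, I[4,5], I[5,5]. HN layers by μ_θ (4 steps, strictly decreasing):
  μ^(1)=15; μ^(2)=4; μ^(3)=-7; μ^(4)=-18

((0, 1, 1, 1, 1); (0, 0, 0, 0, 2); (2, 0, 0, 0, 0); (0, 0, 0, 3, 0))


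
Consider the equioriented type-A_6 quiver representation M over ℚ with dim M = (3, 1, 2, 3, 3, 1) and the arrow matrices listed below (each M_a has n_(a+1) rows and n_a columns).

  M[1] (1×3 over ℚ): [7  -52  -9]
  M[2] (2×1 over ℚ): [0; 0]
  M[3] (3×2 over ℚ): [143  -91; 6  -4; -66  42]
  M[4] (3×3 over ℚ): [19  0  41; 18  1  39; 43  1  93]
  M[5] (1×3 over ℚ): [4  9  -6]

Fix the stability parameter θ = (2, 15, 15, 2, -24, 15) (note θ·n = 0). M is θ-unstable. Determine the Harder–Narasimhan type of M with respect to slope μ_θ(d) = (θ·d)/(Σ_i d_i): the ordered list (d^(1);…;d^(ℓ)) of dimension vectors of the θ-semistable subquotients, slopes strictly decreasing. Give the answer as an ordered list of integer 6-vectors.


Via rank(M_{q-1}∘⋯∘M_p): M ≅ I[1,1]^2, I[1,2], I[3,5], I[3,6], I[4,5].
μ_θ-semistable layers: μ^(1)=15; μ^(2)=2; μ^(3)=-7/3; μ^(4)=-11

((0, 1, 0, 0, 0, 1); (3, 0, 0, 0, 0, 0); (0, 0, 2, 2, 2, 0); (0, 0, 0, 1, 1, 0))


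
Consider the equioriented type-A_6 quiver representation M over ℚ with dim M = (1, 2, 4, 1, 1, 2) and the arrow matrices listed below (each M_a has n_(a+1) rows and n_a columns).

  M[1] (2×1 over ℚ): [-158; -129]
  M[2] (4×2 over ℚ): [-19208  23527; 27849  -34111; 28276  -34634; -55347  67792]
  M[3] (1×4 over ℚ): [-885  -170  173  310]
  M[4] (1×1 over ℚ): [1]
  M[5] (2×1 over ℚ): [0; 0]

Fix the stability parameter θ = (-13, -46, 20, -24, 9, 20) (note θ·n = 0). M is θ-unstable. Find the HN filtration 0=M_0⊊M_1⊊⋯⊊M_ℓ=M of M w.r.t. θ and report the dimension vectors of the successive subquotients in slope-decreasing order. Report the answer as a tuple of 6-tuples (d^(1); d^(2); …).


Via rank(M_{q-1}∘⋯∘M_p): M ≅ I[1,5], I[2,3], I[3,3]^2, I[6,6]^2.
μ_θ-semistable layers: μ^(1)=20; μ^(2)=9; μ^(3)=-2; μ^(4)=-59/2; μ^(5)=-46

((0, 0, 3, 0, 0, 2); (0, 0, 0, 0, 1, 0); (0, 0, 1, 1, 0, 0); (1, 1, 0, 0, 0, 0); (0, 1, 0, 0, 0, 0))


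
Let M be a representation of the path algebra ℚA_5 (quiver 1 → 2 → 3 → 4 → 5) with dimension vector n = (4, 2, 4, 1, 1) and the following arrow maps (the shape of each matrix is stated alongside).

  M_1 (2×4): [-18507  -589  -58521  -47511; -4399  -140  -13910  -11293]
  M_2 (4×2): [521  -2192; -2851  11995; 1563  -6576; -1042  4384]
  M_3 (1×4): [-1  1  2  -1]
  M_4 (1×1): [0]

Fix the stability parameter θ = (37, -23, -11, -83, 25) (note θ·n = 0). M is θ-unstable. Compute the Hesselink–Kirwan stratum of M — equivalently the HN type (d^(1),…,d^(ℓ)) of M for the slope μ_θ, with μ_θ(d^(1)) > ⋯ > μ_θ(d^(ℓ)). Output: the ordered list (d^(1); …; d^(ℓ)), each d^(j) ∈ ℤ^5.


Via rank(M_{q-1}∘⋯∘M_p): M ≅ I[1,1]^2, I[1,3], I[1,4], I[3,3]^2, I[5,5].
μ_θ-semistable layers: μ^(1)=37; μ^(2)=25; μ^(3)=1; μ^(4)=-11; μ^(5)=-20

((2, 0, 0, 0, 0); (0, 0, 0, 0, 1); (1, 1, 1, 0, 0); (0, 0, 2, 0, 0); (1, 1, 1, 1, 0))


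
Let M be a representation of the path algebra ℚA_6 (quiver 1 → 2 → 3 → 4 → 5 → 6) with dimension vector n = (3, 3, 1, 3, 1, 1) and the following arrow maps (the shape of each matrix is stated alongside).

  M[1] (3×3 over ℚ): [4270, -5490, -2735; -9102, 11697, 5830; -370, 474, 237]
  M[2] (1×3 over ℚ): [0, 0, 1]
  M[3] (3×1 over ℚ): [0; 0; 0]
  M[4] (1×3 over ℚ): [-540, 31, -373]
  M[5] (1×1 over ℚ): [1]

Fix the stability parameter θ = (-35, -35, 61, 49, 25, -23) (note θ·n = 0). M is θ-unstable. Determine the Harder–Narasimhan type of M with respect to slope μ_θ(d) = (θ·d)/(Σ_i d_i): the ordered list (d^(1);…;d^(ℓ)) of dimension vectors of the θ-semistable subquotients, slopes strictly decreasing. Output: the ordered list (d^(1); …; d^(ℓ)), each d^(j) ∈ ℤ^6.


Barcode: M ≅ I[1,1], I[1,2], I[1,3], I[2,2], I[4,4]^2, I[4,6]. HN layers by μ_θ (4 steps, strictly decreasing):
  μ^(1)=61; μ^(2)=49; μ^(3)=17; μ^(4)=-35

((0, 0, 1, 0, 0, 0); (0, 0, 0, 2, 0, 0); (0, 0, 0, 1, 1, 1); (3, 3, 0, 0, 0, 0))


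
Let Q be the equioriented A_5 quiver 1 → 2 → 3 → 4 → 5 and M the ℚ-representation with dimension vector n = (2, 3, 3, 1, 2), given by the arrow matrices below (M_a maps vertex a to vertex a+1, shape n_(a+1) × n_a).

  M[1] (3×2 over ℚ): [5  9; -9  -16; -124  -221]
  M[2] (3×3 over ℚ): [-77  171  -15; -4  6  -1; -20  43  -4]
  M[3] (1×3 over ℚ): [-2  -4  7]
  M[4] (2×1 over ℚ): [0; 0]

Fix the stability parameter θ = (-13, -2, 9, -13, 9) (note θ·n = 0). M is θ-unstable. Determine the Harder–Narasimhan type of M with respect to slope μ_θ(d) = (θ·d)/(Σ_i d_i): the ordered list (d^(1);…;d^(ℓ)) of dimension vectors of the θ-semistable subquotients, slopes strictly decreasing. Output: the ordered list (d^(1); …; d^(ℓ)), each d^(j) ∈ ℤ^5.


Via rank(M_{q-1}∘⋯∘M_p): M ≅ I[1,3], I[1,4], I[2,3], I[5,5]^2.
μ_θ-semistable layers: μ^(1)=9; μ^(2)=-2; μ^(3)=-13

((0, 0, 2, 0, 2); (0, 3, 1, 1, 0); (2, 0, 0, 0, 0))


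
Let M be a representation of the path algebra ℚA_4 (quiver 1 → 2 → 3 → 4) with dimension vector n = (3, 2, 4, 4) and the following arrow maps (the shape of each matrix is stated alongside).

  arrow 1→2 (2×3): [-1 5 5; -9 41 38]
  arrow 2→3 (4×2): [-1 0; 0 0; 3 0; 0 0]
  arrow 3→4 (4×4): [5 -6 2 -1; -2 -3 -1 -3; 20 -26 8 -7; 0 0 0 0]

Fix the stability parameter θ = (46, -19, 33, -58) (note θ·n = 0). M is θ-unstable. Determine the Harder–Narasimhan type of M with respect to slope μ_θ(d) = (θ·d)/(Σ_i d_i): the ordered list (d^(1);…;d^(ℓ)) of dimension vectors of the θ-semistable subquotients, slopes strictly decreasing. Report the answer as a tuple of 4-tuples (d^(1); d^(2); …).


Barcode: M ≅ I[1,1], I[1,2], I[1,4], I[3,3], I[3,4]^2, I[4,4]. HN layers by μ_θ (6 steps, strictly decreasing):
  μ^(1)=46; μ^(2)=33; μ^(3)=27/2; μ^(4)=1/2; μ^(5)=-25/2; μ^(6)=-58

((1, 0, 0, 0); (0, 0, 1, 0); (1, 1, 0, 0); (1, 1, 1, 1); (0, 0, 2, 2); (0, 0, 0, 1))


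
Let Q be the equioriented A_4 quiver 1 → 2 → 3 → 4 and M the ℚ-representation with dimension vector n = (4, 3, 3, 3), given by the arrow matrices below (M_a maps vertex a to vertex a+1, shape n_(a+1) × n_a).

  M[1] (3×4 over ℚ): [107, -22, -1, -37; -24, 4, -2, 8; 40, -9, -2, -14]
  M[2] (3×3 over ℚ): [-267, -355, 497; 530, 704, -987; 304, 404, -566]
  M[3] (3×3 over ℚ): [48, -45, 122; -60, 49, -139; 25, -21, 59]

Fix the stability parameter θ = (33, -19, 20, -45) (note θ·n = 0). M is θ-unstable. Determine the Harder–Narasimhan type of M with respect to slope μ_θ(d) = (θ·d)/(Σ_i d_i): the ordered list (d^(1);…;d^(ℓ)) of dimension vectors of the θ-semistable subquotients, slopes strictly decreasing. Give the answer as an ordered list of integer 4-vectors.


Interval decomposition of M: I[1,1], I[1,2], I[1,4]^2, I[3,4].
HN type (ℓ=4): μ^(1)=33; μ^(2)=7; μ^(3)=-11/4; μ^(4)=-25/2

((1, 0, 0, 0); (1, 1, 0, 0); (2, 2, 2, 2); (0, 0, 1, 1))


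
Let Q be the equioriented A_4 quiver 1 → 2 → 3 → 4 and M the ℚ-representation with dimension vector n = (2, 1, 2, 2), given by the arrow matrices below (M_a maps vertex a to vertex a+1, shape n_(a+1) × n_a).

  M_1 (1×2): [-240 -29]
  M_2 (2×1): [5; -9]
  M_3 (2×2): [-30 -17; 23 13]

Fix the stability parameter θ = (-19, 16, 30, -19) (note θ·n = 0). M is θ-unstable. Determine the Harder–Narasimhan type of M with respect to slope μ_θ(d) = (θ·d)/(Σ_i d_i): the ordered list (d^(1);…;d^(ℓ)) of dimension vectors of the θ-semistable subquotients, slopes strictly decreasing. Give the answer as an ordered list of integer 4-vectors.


Via rank(M_{q-1}∘⋯∘M_p): M ≅ I[1,1], I[1,4], I[3,4].
μ_θ-semistable layers: μ^(1)=9; μ^(2)=11/2; μ^(3)=-19

((0, 1, 1, 1); (0, 0, 1, 1); (2, 0, 0, 0))


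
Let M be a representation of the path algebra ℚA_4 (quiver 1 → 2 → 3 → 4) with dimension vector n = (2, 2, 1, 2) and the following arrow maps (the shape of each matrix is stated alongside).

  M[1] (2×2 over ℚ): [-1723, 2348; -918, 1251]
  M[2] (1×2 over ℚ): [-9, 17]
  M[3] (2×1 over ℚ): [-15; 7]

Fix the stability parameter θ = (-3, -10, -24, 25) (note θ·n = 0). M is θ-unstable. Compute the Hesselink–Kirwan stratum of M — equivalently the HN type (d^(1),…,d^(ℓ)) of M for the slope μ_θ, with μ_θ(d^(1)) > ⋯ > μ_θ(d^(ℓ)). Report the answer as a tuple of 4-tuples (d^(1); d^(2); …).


Interval decomposition of M: I[1,2], I[1,4], I[4,4].
HN type (ℓ=3): μ^(1)=25; μ^(2)=-13/2; μ^(3)=-37/3

((0, 0, 0, 2); (1, 1, 0, 0); (1, 1, 1, 0))


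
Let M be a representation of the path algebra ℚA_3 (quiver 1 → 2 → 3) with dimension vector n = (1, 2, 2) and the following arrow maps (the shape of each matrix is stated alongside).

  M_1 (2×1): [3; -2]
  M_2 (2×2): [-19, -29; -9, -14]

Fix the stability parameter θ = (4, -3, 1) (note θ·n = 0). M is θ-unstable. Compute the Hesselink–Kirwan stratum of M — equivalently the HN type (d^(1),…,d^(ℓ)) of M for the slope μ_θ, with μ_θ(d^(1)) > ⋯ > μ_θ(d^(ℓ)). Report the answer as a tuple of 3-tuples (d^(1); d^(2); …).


Interval decomposition of M: I[1,3], I[2,3].
HN type (ℓ=3): μ^(1)=1; μ^(2)=1/2; μ^(3)=-3

((0, 0, 2); (1, 1, 0); (0, 1, 0))


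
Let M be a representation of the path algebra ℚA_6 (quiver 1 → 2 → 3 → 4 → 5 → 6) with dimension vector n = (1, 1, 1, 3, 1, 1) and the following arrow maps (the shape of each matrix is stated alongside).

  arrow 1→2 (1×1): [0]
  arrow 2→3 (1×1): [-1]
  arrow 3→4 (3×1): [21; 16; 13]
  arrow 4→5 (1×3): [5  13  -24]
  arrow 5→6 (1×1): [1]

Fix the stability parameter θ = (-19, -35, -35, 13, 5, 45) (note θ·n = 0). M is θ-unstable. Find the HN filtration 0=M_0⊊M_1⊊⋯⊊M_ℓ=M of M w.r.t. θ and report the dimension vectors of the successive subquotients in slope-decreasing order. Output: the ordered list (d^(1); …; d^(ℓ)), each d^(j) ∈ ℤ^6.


Interval decomposition of M: I[1,1], I[2,6], I[4,4]^2.
HN type (ℓ=5): μ^(1)=45; μ^(2)=13; μ^(3)=9; μ^(4)=-19; μ^(5)=-35

((0, 0, 0, 0, 0, 1); (0, 0, 0, 2, 0, 0); (0, 0, 0, 1, 1, 0); (1, 0, 0, 0, 0, 0); (0, 1, 1, 0, 0, 0))


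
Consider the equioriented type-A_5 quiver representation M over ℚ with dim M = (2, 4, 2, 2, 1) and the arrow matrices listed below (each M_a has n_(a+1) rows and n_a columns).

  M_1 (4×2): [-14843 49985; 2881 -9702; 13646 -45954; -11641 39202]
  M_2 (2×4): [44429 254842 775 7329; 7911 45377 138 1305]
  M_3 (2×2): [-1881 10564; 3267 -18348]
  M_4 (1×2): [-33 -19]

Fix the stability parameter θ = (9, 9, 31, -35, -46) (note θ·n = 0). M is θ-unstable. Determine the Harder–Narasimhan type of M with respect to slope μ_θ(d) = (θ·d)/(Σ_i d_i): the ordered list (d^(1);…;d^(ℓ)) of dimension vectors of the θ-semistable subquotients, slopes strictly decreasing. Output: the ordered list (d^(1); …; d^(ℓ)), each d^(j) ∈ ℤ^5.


Via rank(M_{q-1}∘⋯∘M_p): M ≅ I[1,3], I[1,4], I[2,2]^2, I[4,5].
μ_θ-semistable layers: μ^(1)=31; μ^(2)=9; μ^(3)=7/2; μ^(4)=-81/2

((0, 0, 1, 0, 0); (1, 3, 0, 0, 0); (1, 1, 1, 1, 0); (0, 0, 0, 1, 1))


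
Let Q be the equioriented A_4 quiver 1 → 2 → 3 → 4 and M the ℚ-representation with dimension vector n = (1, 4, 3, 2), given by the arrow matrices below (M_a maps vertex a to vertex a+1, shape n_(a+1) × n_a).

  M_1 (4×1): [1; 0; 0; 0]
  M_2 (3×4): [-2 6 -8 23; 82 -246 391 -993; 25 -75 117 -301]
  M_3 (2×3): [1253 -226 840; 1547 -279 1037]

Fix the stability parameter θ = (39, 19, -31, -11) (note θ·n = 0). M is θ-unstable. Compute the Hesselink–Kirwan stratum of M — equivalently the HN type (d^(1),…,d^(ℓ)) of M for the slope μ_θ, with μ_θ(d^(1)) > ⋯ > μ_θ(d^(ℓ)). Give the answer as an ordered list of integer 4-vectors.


Barcode: M ≅ I[1,4], I[2,2], I[2,3], I[2,4]. HN layers by μ_θ (4 steps, strictly decreasing):
  μ^(1)=19; μ^(2)=4; μ^(3)=-6; μ^(4)=-23/3

((0, 1, 0, 0); (1, 1, 1, 1); (0, 1, 1, 0); (0, 1, 1, 1))


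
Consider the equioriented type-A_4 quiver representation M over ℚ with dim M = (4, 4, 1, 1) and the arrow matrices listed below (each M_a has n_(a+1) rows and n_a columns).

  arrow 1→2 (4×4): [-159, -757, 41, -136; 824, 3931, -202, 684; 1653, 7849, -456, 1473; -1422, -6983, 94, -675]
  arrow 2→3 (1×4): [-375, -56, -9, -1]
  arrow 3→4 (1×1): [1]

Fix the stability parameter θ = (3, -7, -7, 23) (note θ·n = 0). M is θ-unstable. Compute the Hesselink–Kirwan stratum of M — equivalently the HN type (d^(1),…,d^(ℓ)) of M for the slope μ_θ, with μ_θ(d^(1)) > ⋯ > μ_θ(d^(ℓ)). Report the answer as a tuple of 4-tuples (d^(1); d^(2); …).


Barcode: M ≅ I[1,2]^3, I[1,4]. HN layers by μ_θ (3 steps, strictly decreasing):
  μ^(1)=23; μ^(2)=-2; μ^(3)=-11/3

((0, 0, 0, 1); (3, 3, 0, 0); (1, 1, 1, 0))


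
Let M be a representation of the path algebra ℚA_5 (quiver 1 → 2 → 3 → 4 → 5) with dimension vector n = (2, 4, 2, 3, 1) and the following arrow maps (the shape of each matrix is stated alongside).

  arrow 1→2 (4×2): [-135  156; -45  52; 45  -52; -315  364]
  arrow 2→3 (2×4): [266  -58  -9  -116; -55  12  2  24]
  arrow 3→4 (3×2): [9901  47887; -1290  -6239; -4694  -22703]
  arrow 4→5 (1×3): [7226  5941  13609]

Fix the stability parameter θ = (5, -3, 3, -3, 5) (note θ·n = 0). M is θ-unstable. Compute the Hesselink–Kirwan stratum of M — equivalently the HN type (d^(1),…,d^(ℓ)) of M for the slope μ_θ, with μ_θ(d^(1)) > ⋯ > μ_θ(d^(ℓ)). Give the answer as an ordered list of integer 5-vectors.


Interval decomposition of M: I[1,1], I[1,5], I[2,2]^2, I[2,4], I[4,4].
HN type (ℓ=4): μ^(1)=5; μ^(2)=1/2; μ^(3)=0; μ^(4)=-3

((1, 0, 0, 0, 1); (1, 1, 1, 1, 0); (0, 0, 1, 1, 0); (0, 3, 0, 1, 0))


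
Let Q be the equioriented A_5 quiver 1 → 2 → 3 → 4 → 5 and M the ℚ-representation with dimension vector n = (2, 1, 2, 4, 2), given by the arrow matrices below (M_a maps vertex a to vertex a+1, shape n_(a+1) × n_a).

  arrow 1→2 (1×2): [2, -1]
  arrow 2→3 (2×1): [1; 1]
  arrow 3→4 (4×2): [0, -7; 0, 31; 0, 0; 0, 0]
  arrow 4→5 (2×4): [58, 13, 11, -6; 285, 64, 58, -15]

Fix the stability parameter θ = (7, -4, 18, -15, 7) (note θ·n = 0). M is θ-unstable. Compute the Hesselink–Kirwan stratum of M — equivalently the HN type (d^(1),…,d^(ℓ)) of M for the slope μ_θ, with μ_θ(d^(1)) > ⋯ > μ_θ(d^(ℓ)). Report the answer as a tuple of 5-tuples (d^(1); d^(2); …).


Barcode: M ≅ I[1,1], I[1,5], I[3,3], I[4,4]^2, I[4,5]. HN layers by μ_θ (4 steps, strictly decreasing):
  μ^(1)=18; μ^(2)=7; μ^(3)=3/2; μ^(4)=-15

((0, 0, 1, 0, 0); (1, 0, 0, 0, 2); (1, 1, 1, 1, 0); (0, 0, 0, 3, 0))


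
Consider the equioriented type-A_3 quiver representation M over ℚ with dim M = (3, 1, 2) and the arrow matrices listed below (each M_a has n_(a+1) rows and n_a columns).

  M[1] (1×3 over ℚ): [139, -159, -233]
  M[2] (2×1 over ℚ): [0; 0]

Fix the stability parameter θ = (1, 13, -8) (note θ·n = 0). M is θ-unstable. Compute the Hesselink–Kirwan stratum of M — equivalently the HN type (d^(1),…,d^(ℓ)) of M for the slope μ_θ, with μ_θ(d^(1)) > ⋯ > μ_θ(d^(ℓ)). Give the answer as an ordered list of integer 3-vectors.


Barcode: M ≅ I[1,1]^2, I[1,2], I[3,3]^2. HN layers by μ_θ (3 steps, strictly decreasing):
  μ^(1)=13; μ^(2)=1; μ^(3)=-8

((0, 1, 0); (3, 0, 0); (0, 0, 2))


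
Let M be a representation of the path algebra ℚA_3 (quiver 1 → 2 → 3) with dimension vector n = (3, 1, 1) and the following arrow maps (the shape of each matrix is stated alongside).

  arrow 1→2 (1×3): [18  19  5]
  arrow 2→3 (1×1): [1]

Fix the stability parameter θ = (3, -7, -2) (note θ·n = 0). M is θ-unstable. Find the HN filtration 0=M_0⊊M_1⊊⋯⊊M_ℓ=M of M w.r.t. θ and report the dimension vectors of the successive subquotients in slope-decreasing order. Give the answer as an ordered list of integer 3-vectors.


Via rank(M_{q-1}∘⋯∘M_p): M ≅ I[1,1]^2, I[1,3].
μ_θ-semistable layers: μ^(1)=3; μ^(2)=-2

((2, 0, 0); (1, 1, 1))


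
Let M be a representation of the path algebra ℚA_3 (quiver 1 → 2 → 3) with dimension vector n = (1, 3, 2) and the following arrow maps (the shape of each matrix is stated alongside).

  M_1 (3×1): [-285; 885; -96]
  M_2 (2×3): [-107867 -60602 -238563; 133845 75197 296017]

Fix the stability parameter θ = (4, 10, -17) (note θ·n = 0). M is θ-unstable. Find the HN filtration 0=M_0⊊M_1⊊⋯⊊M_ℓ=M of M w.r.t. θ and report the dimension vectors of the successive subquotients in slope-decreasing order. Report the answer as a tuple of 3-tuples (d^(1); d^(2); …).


Interval decomposition of M: I[1,3], I[2,2], I[2,3].
HN type (ℓ=3): μ^(1)=10; μ^(2)=-1; μ^(3)=-7/2

((0, 1, 0); (1, 1, 1); (0, 1, 1))


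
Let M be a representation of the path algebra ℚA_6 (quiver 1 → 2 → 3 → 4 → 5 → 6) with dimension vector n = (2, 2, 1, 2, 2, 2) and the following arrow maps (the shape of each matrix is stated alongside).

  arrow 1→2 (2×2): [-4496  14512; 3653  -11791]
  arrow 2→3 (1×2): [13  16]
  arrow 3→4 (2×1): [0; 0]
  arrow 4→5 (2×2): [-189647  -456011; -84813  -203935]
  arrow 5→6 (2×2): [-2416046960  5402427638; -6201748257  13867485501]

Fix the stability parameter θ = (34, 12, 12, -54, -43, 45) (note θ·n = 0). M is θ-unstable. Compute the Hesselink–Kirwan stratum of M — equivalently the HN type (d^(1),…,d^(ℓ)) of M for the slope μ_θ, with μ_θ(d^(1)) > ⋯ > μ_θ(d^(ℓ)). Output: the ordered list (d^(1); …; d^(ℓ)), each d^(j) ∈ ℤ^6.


Barcode: M ≅ I[1,1], I[1,2], I[2,3], I[4,6]^2. HN layers by μ_θ (6 steps, strictly decreasing):
  μ^(1)=45; μ^(2)=34; μ^(3)=23; μ^(4)=12; μ^(5)=-43; μ^(6)=-54

((0, 0, 0, 0, 0, 2); (1, 0, 0, 0, 0, 0); (1, 1, 0, 0, 0, 0); (0, 1, 1, 0, 0, 0); (0, 0, 0, 0, 2, 0); (0, 0, 0, 2, 0, 0))


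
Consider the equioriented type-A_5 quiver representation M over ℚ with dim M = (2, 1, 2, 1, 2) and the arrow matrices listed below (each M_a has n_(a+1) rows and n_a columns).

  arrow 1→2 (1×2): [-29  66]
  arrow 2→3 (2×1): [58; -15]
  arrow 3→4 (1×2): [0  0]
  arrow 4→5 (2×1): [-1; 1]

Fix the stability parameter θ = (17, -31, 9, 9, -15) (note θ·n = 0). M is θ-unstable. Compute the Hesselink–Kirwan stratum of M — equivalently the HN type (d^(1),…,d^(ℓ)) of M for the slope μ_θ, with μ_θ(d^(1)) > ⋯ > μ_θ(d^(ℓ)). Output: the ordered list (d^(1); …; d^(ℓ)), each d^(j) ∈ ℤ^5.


Barcode: M ≅ I[1,1], I[1,3], I[3,3], I[4,5], I[5,5]. HN layers by μ_θ (5 steps, strictly decreasing):
  μ^(1)=17; μ^(2)=9; μ^(3)=-3; μ^(4)=-7; μ^(5)=-15

((1, 0, 0, 0, 0); (0, 0, 2, 0, 0); (0, 0, 0, 1, 1); (1, 1, 0, 0, 0); (0, 0, 0, 0, 1))


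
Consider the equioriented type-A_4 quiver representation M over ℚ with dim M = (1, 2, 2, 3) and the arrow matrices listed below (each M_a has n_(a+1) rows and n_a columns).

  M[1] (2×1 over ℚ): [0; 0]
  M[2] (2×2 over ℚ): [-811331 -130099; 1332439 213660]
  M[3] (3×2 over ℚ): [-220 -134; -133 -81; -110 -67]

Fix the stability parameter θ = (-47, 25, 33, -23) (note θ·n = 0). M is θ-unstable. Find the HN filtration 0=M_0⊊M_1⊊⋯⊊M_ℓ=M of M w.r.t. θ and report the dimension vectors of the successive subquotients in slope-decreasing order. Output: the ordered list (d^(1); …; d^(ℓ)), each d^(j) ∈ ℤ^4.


Interval decomposition of M: I[1,1], I[2,4]^2, I[4,4].
HN type (ℓ=3): μ^(1)=35/3; μ^(2)=-23; μ^(3)=-47

((0, 2, 2, 2); (0, 0, 0, 1); (1, 0, 0, 0))
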